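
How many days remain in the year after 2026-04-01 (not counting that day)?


Day of year: 91 of 365
Remaining = 365 - 91

274 days


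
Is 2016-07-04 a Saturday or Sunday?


Anchor: Jan 1, 2016. With p = 2016 - 1 = 2015: (p + p//4 - p//100 + p//400) mod 7 = (2015 + 503 - 20 + 5) mod 7 = 2503 mod 7 = 4 -> Friday (Mon=0 ... Sun=6)
Day of year: 186; offset = 185
Weekday index = (4 + 185) mod 7 = 0 -> Monday
Weekend days: Saturday, Sunday

No


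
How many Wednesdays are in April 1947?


April 1947 has 30 days
Anchor: Jan 1, 1947. With p = 1947 - 1 = 1946: (p + p//4 - p//100 + p//400) mod 7 = (1946 + 486 - 19 + 4) mod 7 = 2417 mod 7 = 2 -> Wednesday (Mon=0 ... Sun=6)
Days before April (Jan-Mar): 90; April 1 index = (2 + 90) mod 7 = 1 -> Tuesday
First Wednesday is April 2
Wednesdays: 2, 9, 16, 23, 30

5 Wednesdays


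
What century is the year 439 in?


Century = (year - 1) // 100 + 1
= (439 - 1) // 100 + 1
= 438 // 100 + 1
= 4 + 1

5th century


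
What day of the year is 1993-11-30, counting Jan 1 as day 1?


Date: November 30, 1993
Days in months 1 through 10: 304
Plus 30 days in November

Day of year: 334


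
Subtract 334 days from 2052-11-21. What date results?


Start: 2052-11-21, subtract 334 days
Back 21 days from November 21 reaches October 31, 2052 -> 313 left
October 2052 has 31 days -> back to September 30, 2052 -> 282 left
September 2052 has 30 days -> back to August 31, 2052 -> 252 left
August 2052 has 31 days -> back to July 31, 2052 -> 221 left
July 2052 has 31 days -> back to June 30, 2052 -> 190 left
June 2052 has 30 days -> back to May 31, 2052 -> 160 left
May 2052 has 31 days -> back to April 30, 2052 -> 129 left
April 2052 has 30 days -> back to March 31, 2052 -> 99 left
March 2052 has 31 days -> back to February 29, 2052 -> 68 left
February 2052 has 29 days -> back to January 31, 2052 -> 39 left
January 2052 has 31 days -> back to December 31, 2051 -> 8 left
December 2051: 31 - 8 = 23 -> lands on December 23

Result: 2051-12-23


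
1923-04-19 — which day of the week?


Date: April 19, 1923
Anchor: Jan 1, 1923. With p = 1923 - 1 = 1922: (p + p//4 - p//100 + p//400) mod 7 = (1922 + 480 - 19 + 4) mod 7 = 2387 mod 7 = 0 -> Monday (Mon=0 ... Sun=6)
Days before April (Jan-Mar): 90; offset = 90 + 19 - 1 = 108
Weekday index = (0 + 108) mod 7 = 3

Day of the week: Thursday


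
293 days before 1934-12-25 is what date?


Start: 1934-12-25, subtract 293 days
Back 25 days from December 25 reaches November 30, 1934 -> 268 left
November 1934 has 30 days -> back to October 31, 1934 -> 238 left
October 1934 has 31 days -> back to September 30, 1934 -> 207 left
September 1934 has 30 days -> back to August 31, 1934 -> 177 left
August 1934 has 31 days -> back to July 31, 1934 -> 146 left
July 1934 has 31 days -> back to June 30, 1934 -> 115 left
June 1934 has 30 days -> back to May 31, 1934 -> 85 left
May 1934 has 31 days -> back to April 30, 1934 -> 54 left
April 1934 has 30 days -> back to March 31, 1934 -> 24 left
March 1934: 31 - 24 = 7 -> lands on March 7

Result: 1934-03-07


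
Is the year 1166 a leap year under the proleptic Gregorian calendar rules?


Gregorian leap year rule: divisible by 4, but not by 100, unless also by 400.
1166 is not divisible by 4 -> not a leap year

No


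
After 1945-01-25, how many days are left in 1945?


Day of year: 25 of 365
Remaining = 365 - 25

340 days


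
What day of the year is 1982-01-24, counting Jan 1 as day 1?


Date: January 24, 1982
No months before January
Plus 24 days in January

Day of year: 24


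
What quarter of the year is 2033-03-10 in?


Month: March (month 3)
Q1: Jan-Mar, Q2: Apr-Jun, Q3: Jul-Sep, Q4: Oct-Dec

Q1


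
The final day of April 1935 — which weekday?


April 1935 has 30 days
Anchor: Jan 1, 1935. With p = 1935 - 1 = 1934: (p + p//4 - p//100 + p//400) mod 7 = (1934 + 483 - 19 + 4) mod 7 = 2402 mod 7 = 1 -> Tuesday (Mon=0 ... Sun=6)
Days before April (Jan-Mar): 90; April 1 index = (1 + 90) mod 7 = 0 -> Monday
Last day offset: 30 - 1 = 29 days
Weekday index = (0 + 29) mod 7 = 1

Tuesday, April 30


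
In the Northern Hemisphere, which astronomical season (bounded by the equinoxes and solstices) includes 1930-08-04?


Date: August 4
Astronomical Summer (approx.; exact equinox/solstice day varies by year): June 21 to September 21
August 4 falls within the Summer window

Summer


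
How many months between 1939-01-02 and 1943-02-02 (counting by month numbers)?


From January 1939 to February 1943
4 years * 12 = 48 months, plus 1 month = 49

49 months


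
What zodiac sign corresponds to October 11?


Date: October 11
Conventional tropical zodiac dates: Libra from September 23 onward; Scorpio starts October 23
October 11 falls within the Libra range

Libra


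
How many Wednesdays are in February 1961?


February 1961 has 28 days
Anchor: Jan 1, 1961. With p = 1961 - 1 = 1960: (p + p//4 - p//100 + p//400) mod 7 = (1960 + 490 - 19 + 4) mod 7 = 2435 mod 7 = 6 -> Sunday (Mon=0 ... Sun=6)
Days before February (Jan): 31; February 1 index = (6 + 31) mod 7 = 2 -> Wednesday
First Wednesday is February 1
Wednesdays: 1, 8, 15, 22

4 Wednesdays


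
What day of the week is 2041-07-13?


Date: July 13, 2041
Anchor: Jan 1, 2041. With p = 2041 - 1 = 2040: (p + p//4 - p//100 + p//400) mod 7 = (2040 + 510 - 20 + 5) mod 7 = 2535 mod 7 = 1 -> Tuesday (Mon=0 ... Sun=6)
Days before July (Jan-Jun): 181; offset = 181 + 13 - 1 = 193
Weekday index = (1 + 193) mod 7 = 5

Day of the week: Saturday


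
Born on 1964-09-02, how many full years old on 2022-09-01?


Birth: 1964-09-02
Reference: 2022-09-01
Year difference: 2022 - 1964 = 58
Birthday not yet reached in 2022, subtract 1

57 years old


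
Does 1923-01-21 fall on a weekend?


Anchor: Jan 1, 1923. With p = 1923 - 1 = 1922: (p + p//4 - p//100 + p//400) mod 7 = (1922 + 480 - 19 + 4) mod 7 = 2387 mod 7 = 0 -> Monday (Mon=0 ... Sun=6)
Day of year: 21; offset = 20
Weekday index = (0 + 20) mod 7 = 6 -> Sunday
Weekend days: Saturday, Sunday

Yes


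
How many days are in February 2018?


February 2018 (leap year: no)

28 days


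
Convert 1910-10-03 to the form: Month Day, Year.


ISO 1910-10-03 parses as year=1910, month=10, day=03
Month 10 -> October

October 3, 1910


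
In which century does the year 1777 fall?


Century = (year - 1) // 100 + 1
= (1777 - 1) // 100 + 1
= 1776 // 100 + 1
= 17 + 1

18th century


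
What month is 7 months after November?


November is month 11
11 + 7 = 18; wrap: 18 - 12 = 6

June


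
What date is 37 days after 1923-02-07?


Start: 1923-02-07, add 37 days
February 1923 has 28 days: 28 - 7 = 21 days to February 28 -> 16 left
March 1923: 16 <= 31 -> lands on March 16

Result: 1923-03-16


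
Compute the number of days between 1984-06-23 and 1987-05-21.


From 1984-06-23 to 1987-05-21
1984-06-23: days before June = 31 + 29 + 31 + 30 + 31 = 152 (1984 is a leap year); day of year = 152 + 23 = 175
1987-05-21: days before May = 31 + 28 + 31 + 30 = 120 (1987 is not a leap year); day of year = 120 + 21 = 141
Rest of 1984: 366 - 175 = 191
Full years 1985 (365), 1986 (365): 730
Total = 191 + 730 + 141 = 1062

1062 days


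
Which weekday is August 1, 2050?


Target: August 1, 2050
Anchor: Jan 1, 2050. With p = 2050 - 1 = 2049: (p + p//4 - p//100 + p//400) mod 7 = (2049 + 512 - 20 + 5) mod 7 = 2546 mod 7 = 5 -> Saturday (Mon=0 ... Sun=6)
Days before August (Jan-Jul): 212 days
Weekday index = (5 + 212) mod 7 = 0

Monday


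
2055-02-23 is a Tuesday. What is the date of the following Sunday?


Current: Tuesday
Target: Sunday
Days ahead: 5

Next Sunday: 2055-02-28


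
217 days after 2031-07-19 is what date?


Start: 2031-07-19, add 217 days
July 2031 has 31 days: 31 - 19 = 12 days to July 31 -> 205 left
August 2031 has 31 days -> 174 left
September 2031 has 30 days -> 144 left
October 2031 has 31 days -> 113 left
November 2031 has 30 days -> 83 left
December 2031 has 31 days -> 52 left
January 2032 has 31 days -> 21 left
February 2032: 21 <= 29 -> lands on February 21

Result: 2032-02-21


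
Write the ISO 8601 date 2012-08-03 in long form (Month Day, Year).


ISO 2012-08-03 parses as year=2012, month=08, day=03
Month 8 -> August

August 3, 2012


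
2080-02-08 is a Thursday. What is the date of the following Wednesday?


Current: Thursday
Target: Wednesday
Days ahead: 6

Next Wednesday: 2080-02-14


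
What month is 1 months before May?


May is month 5
5 - 1 = 4

April


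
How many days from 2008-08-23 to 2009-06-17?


From 2008-08-23 to 2009-06-17
2008-08-23: days before August = 31 + 29 + 31 + 30 + 31 + 30 + 31 = 213 (2008 is a leap year); day of year = 213 + 23 = 236
2009-06-17: days before June = 31 + 28 + 31 + 30 + 31 = 151 (2009 is not a leap year); day of year = 151 + 17 = 168
Rest of 2008: 366 - 236 = 130
Total = 130 + 168 = 298

298 days


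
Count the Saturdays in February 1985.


February 1985 has 28 days
Anchor: Jan 1, 1985. With p = 1985 - 1 = 1984: (p + p//4 - p//100 + p//400) mod 7 = (1984 + 496 - 19 + 4) mod 7 = 2465 mod 7 = 1 -> Tuesday (Mon=0 ... Sun=6)
Days before February (Jan): 31; February 1 index = (1 + 31) mod 7 = 4 -> Friday
First Saturday is February 2
Saturdays: 2, 9, 16, 23

4 Saturdays


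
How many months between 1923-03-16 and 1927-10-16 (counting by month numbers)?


From March 1923 to October 1927
4 years * 12 = 48 months, plus 7 months = 55

55 months


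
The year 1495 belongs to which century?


Century = (year - 1) // 100 + 1
= (1495 - 1) // 100 + 1
= 1494 // 100 + 1
= 14 + 1

15th century


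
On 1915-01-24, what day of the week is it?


Date: January 24, 1915
Anchor: Jan 1, 1915. With p = 1915 - 1 = 1914: (p + p//4 - p//100 + p//400) mod 7 = (1914 + 478 - 19 + 4) mod 7 = 2377 mod 7 = 4 -> Friday (Mon=0 ... Sun=6)
Days into year = 24 - 1 = 23
Weekday index = (4 + 23) mod 7 = 6

Day of the week: Sunday


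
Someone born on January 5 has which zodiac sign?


Date: January 5
Conventional tropical zodiac dates: Capricorn from December 22 onward; Aquarius starts January 20
January 5 falls within the Capricorn range

Capricorn


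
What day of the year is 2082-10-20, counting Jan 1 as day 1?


Date: October 20, 2082
Days in months 1 through 9: 273
Plus 20 days in October

Day of year: 293


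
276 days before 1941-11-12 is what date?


Start: 1941-11-12, subtract 276 days
Back 12 days from November 12 reaches October 31, 1941 -> 264 left
October 1941 has 31 days -> back to September 30, 1941 -> 233 left
September 1941 has 30 days -> back to August 31, 1941 -> 203 left
August 1941 has 31 days -> back to July 31, 1941 -> 172 left
July 1941 has 31 days -> back to June 30, 1941 -> 141 left
June 1941 has 30 days -> back to May 31, 1941 -> 111 left
May 1941 has 31 days -> back to April 30, 1941 -> 80 left
April 1941 has 30 days -> back to March 31, 1941 -> 50 left
March 1941 has 31 days -> back to February 28, 1941 -> 19 left
February 1941: 28 - 19 = 9 -> lands on February 9

Result: 1941-02-09


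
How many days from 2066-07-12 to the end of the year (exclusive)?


Day of year: 193 of 365
Remaining = 365 - 193

172 days


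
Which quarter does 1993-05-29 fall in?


Month: May (month 5)
Q1: Jan-Mar, Q2: Apr-Jun, Q3: Jul-Sep, Q4: Oct-Dec

Q2


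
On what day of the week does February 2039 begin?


Target: February 1, 2039
Anchor: Jan 1, 2039. With p = 2039 - 1 = 2038: (p + p//4 - p//100 + p//400) mod 7 = (2038 + 509 - 20 + 5) mod 7 = 2532 mod 7 = 5 -> Saturday (Mon=0 ... Sun=6)
Days before February (Jan): 31 days
Weekday index = (5 + 31) mod 7 = 1

Tuesday


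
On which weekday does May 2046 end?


May 2046 has 31 days
Anchor: Jan 1, 2046. With p = 2046 - 1 = 2045: (p + p//4 - p//100 + p//400) mod 7 = (2045 + 511 - 20 + 5) mod 7 = 2541 mod 7 = 0 -> Monday (Mon=0 ... Sun=6)
Days before May (Jan-Apr): 120; May 1 index = (0 + 120) mod 7 = 1 -> Tuesday
Last day offset: 31 - 1 = 30 days
Weekday index = (1 + 30) mod 7 = 3

Thursday, May 31


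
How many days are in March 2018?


March 2018

31 days


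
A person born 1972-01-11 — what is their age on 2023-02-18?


Birth: 1972-01-11
Reference: 2023-02-18
Year difference: 2023 - 1972 = 51

51 years old


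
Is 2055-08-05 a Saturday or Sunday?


Anchor: Jan 1, 2055. With p = 2055 - 1 = 2054: (p + p//4 - p//100 + p//400) mod 7 = (2054 + 513 - 20 + 5) mod 7 = 2552 mod 7 = 4 -> Friday (Mon=0 ... Sun=6)
Day of year: 217; offset = 216
Weekday index = (4 + 216) mod 7 = 3 -> Thursday
Weekend days: Saturday, Sunday

No


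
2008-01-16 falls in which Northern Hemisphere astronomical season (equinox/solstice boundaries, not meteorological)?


Date: January 16
Astronomical Winter (approx.; exact equinox/solstice day varies by year): December 21 to March 19
January 16 falls within the Winter window

Winter


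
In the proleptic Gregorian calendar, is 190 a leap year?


Gregorian leap year rule: divisible by 4, but not by 100, unless also by 400.
190 is not divisible by 4 -> not a leap year

No


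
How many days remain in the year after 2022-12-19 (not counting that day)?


Day of year: 353 of 365
Remaining = 365 - 353

12 days


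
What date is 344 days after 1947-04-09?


Start: 1947-04-09, add 344 days
April 1947 has 30 days: 30 - 9 = 21 days to April 30 -> 323 left
May 1947 has 31 days -> 292 left
June 1947 has 30 days -> 262 left
July 1947 has 31 days -> 231 left
August 1947 has 31 days -> 200 left
September 1947 has 30 days -> 170 left
October 1947 has 31 days -> 139 left
November 1947 has 30 days -> 109 left
December 1947 has 31 days -> 78 left
January 1948 has 31 days -> 47 left
February 1948 has 29 days -> 18 left
March 1948: 18 <= 31 -> lands on March 18

Result: 1948-03-18


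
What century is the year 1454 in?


Century = (year - 1) // 100 + 1
= (1454 - 1) // 100 + 1
= 1453 // 100 + 1
= 14 + 1

15th century


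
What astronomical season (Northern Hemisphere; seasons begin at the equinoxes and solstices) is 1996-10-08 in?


Date: October 8
Astronomical Autumn (approx.; exact equinox/solstice day varies by year): September 22 to December 20
October 8 falls within the Autumn window

Autumn


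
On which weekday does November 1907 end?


November 1907 has 30 days
Anchor: Jan 1, 1907. With p = 1907 - 1 = 1906: (p + p//4 - p//100 + p//400) mod 7 = (1906 + 476 - 19 + 4) mod 7 = 2367 mod 7 = 1 -> Tuesday (Mon=0 ... Sun=6)
Days before November (Jan-Oct): 304; November 1 index = (1 + 304) mod 7 = 4 -> Friday
Last day offset: 30 - 1 = 29 days
Weekday index = (4 + 29) mod 7 = 5

Saturday, November 30


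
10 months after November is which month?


November is month 11
11 + 10 = 21; wrap: 21 - 12 = 9

September


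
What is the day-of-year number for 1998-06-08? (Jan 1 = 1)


Date: June 8, 1998
Days in months 1 through 5: 151
Plus 8 days in June

Day of year: 159


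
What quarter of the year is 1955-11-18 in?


Month: November (month 11)
Q1: Jan-Mar, Q2: Apr-Jun, Q3: Jul-Sep, Q4: Oct-Dec

Q4


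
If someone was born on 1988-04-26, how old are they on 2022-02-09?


Birth: 1988-04-26
Reference: 2022-02-09
Year difference: 2022 - 1988 = 34
Birthday not yet reached in 2022, subtract 1

33 years old


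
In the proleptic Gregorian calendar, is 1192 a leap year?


Gregorian leap year rule: divisible by 4, but not by 100, unless also by 400.
1192 is divisible by 4 but not 100 -> leap year

Yes


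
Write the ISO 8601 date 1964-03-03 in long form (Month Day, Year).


ISO 1964-03-03 parses as year=1964, month=03, day=03
Month 3 -> March

March 3, 1964


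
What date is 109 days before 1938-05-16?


Start: 1938-05-16, subtract 109 days
Back 16 days from May 16 reaches April 30, 1938 -> 93 left
April 1938 has 30 days -> back to March 31, 1938 -> 63 left
March 1938 has 31 days -> back to February 28, 1938 -> 32 left
February 1938 has 28 days -> back to January 31, 1938 -> 4 left
January 1938: 31 - 4 = 27 -> lands on January 27

Result: 1938-01-27


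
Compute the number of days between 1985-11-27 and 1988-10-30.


From 1985-11-27 to 1988-10-30
1985-11-27: days before November = 31 + 28 + 31 + 30 + 31 + 30 + 31 + 31 + 30 + 31 = 304 (1985 is not a leap year); day of year = 304 + 27 = 331
1988-10-30: days before October = 31 + 29 + 31 + 30 + 31 + 30 + 31 + 31 + 30 = 274 (1988 is a leap year); day of year = 274 + 30 = 304
Rest of 1985: 365 - 331 = 34
Full years 1986 (365), 1987 (365): 730
Total = 34 + 730 + 304 = 1068

1068 days


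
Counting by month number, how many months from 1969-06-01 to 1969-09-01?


From June 1969 to September 1969
0 years * 12 = 0 months, plus 3 months = 3

3 months


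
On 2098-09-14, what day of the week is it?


Date: September 14, 2098
Anchor: Jan 1, 2098. With p = 2098 - 1 = 2097: (p + p//4 - p//100 + p//400) mod 7 = (2097 + 524 - 20 + 5) mod 7 = 2606 mod 7 = 2 -> Wednesday (Mon=0 ... Sun=6)
Days before September (Jan-Aug): 243; offset = 243 + 14 - 1 = 256
Weekday index = (2 + 256) mod 7 = 6

Day of the week: Sunday


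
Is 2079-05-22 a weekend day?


Anchor: Jan 1, 2079. With p = 2079 - 1 = 2078: (p + p//4 - p//100 + p//400) mod 7 = (2078 + 519 - 20 + 5) mod 7 = 2582 mod 7 = 6 -> Sunday (Mon=0 ... Sun=6)
Day of year: 142; offset = 141
Weekday index = (6 + 141) mod 7 = 0 -> Monday
Weekend days: Saturday, Sunday

No


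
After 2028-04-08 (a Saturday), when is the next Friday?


Current: Saturday
Target: Friday
Days ahead: 6

Next Friday: 2028-04-14


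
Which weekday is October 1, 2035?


Target: October 1, 2035
Anchor: Jan 1, 2035. With p = 2035 - 1 = 2034: (p + p//4 - p//100 + p//400) mod 7 = (2034 + 508 - 20 + 5) mod 7 = 2527 mod 7 = 0 -> Monday (Mon=0 ... Sun=6)
Days before October (Jan-Sep): 273 days
Weekday index = (0 + 273) mod 7 = 0

Monday


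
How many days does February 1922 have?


February 1922 (leap year: no)

28 days


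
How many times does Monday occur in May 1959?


May 1959 has 31 days
Anchor: Jan 1, 1959. With p = 1959 - 1 = 1958: (p + p//4 - p//100 + p//400) mod 7 = (1958 + 489 - 19 + 4) mod 7 = 2432 mod 7 = 3 -> Thursday (Mon=0 ... Sun=6)
Days before May (Jan-Apr): 120; May 1 index = (3 + 120) mod 7 = 4 -> Friday
First Monday is May 4
Mondays: 4, 11, 18, 25

4 Mondays


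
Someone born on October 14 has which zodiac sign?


Date: October 14
Conventional tropical zodiac dates: Libra from September 23 onward; Scorpio starts October 23
October 14 falls within the Libra range

Libra


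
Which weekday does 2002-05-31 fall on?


Date: May 31, 2002
Anchor: Jan 1, 2002. With p = 2002 - 1 = 2001: (p + p//4 - p//100 + p//400) mod 7 = (2001 + 500 - 20 + 5) mod 7 = 2486 mod 7 = 1 -> Tuesday (Mon=0 ... Sun=6)
Days before May (Jan-Apr): 120; offset = 120 + 31 - 1 = 150
Weekday index = (1 + 150) mod 7 = 4

Day of the week: Friday


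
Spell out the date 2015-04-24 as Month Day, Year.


ISO 2015-04-24 parses as year=2015, month=04, day=24
Month 4 -> April

April 24, 2015


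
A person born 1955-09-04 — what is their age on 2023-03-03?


Birth: 1955-09-04
Reference: 2023-03-03
Year difference: 2023 - 1955 = 68
Birthday not yet reached in 2023, subtract 1

67 years old


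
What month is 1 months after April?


April is month 4
4 + 1 = 5

May


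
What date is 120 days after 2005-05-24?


Start: 2005-05-24, add 120 days
May 2005 has 31 days: 31 - 24 = 7 days to May 31 -> 113 left
June 2005 has 30 days -> 83 left
July 2005 has 31 days -> 52 left
August 2005 has 31 days -> 21 left
September 2005: 21 <= 30 -> lands on September 21

Result: 2005-09-21


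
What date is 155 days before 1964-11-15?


Start: 1964-11-15, subtract 155 days
Back 15 days from November 15 reaches October 31, 1964 -> 140 left
October 1964 has 31 days -> back to September 30, 1964 -> 109 left
September 1964 has 30 days -> back to August 31, 1964 -> 79 left
August 1964 has 31 days -> back to July 31, 1964 -> 48 left
July 1964 has 31 days -> back to June 30, 1964 -> 17 left
June 1964: 30 - 17 = 13 -> lands on June 13

Result: 1964-06-13


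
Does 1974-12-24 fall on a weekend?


Anchor: Jan 1, 1974. With p = 1974 - 1 = 1973: (p + p//4 - p//100 + p//400) mod 7 = (1973 + 493 - 19 + 4) mod 7 = 2451 mod 7 = 1 -> Tuesday (Mon=0 ... Sun=6)
Day of year: 358; offset = 357
Weekday index = (1 + 357) mod 7 = 1 -> Tuesday
Weekend days: Saturday, Sunday

No


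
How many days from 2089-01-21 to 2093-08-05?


From 2089-01-21 to 2093-08-05
2089-01-21: day of year = 21
2093-08-05: days before August = 31 + 28 + 31 + 30 + 31 + 30 + 31 = 212 (2093 is not a leap year); day of year = 212 + 5 = 217
Rest of 2089: 365 - 21 = 344
Full years 2090 (365), 2091 (365), 2092 (366): 1096
Total = 344 + 1096 + 217 = 1657

1657 days


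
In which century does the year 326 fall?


Century = (year - 1) // 100 + 1
= (326 - 1) // 100 + 1
= 325 // 100 + 1
= 3 + 1

4th century


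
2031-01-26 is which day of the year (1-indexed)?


Date: January 26, 2031
No months before January
Plus 26 days in January

Day of year: 26


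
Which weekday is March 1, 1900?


Target: March 1, 1900
Anchor: Jan 1, 1900. With p = 1900 - 1 = 1899: (p + p//4 - p//100 + p//400) mod 7 = (1899 + 474 - 18 + 4) mod 7 = 2359 mod 7 = 0 -> Monday (Mon=0 ... Sun=6)
Days before March (Jan-Feb): 59 days
Weekday index = (0 + 59) mod 7 = 3

Thursday


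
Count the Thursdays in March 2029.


March 2029 has 31 days
Anchor: Jan 1, 2029. With p = 2029 - 1 = 2028: (p + p//4 - p//100 + p//400) mod 7 = (2028 + 507 - 20 + 5) mod 7 = 2520 mod 7 = 0 -> Monday (Mon=0 ... Sun=6)
Days before March (Jan-Feb): 59; March 1 index = (0 + 59) mod 7 = 3 -> Thursday
First Thursday is March 1
Thursdays: 1, 8, 15, 22, 29

5 Thursdays


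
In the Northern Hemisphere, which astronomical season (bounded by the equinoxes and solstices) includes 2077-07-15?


Date: July 15
Astronomical Summer (approx.; exact equinox/solstice day varies by year): June 21 to September 21
July 15 falls within the Summer window

Summer


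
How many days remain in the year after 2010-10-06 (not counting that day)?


Day of year: 279 of 365
Remaining = 365 - 279

86 days


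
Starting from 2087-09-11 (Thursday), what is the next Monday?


Current: Thursday
Target: Monday
Days ahead: 4

Next Monday: 2087-09-15


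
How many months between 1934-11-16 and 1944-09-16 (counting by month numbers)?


From November 1934 to September 1944
10 years * 12 = 120 months, minus 2 months = 118

118 months


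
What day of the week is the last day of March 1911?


March 1911 has 31 days
Anchor: Jan 1, 1911. With p = 1911 - 1 = 1910: (p + p//4 - p//100 + p//400) mod 7 = (1910 + 477 - 19 + 4) mod 7 = 2372 mod 7 = 6 -> Sunday (Mon=0 ... Sun=6)
Days before March (Jan-Feb): 59; March 1 index = (6 + 59) mod 7 = 2 -> Wednesday
Last day offset: 31 - 1 = 30 days
Weekday index = (2 + 30) mod 7 = 4

Friday, March 31


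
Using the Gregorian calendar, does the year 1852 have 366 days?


Gregorian leap year rule: divisible by 4, but not by 100, unless also by 400.
1852 is divisible by 4 but not 100 -> leap year

Yes


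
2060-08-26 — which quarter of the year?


Month: August (month 8)
Q1: Jan-Mar, Q2: Apr-Jun, Q3: Jul-Sep, Q4: Oct-Dec

Q3


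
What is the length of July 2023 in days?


July 2023

31 days


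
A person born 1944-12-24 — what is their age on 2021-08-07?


Birth: 1944-12-24
Reference: 2021-08-07
Year difference: 2021 - 1944 = 77
Birthday not yet reached in 2021, subtract 1

76 years old


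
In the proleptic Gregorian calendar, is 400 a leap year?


Gregorian leap year rule: divisible by 4, but not by 100, unless also by 400.
400 is divisible by 400 -> leap year

Yes


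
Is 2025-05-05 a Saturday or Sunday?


Anchor: Jan 1, 2025. With p = 2025 - 1 = 2024: (p + p//4 - p//100 + p//400) mod 7 = (2024 + 506 - 20 + 5) mod 7 = 2515 mod 7 = 2 -> Wednesday (Mon=0 ... Sun=6)
Day of year: 125; offset = 124
Weekday index = (2 + 124) mod 7 = 0 -> Monday
Weekend days: Saturday, Sunday

No


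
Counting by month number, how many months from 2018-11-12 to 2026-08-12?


From November 2018 to August 2026
8 years * 12 = 96 months, minus 3 months = 93

93 months


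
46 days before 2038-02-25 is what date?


Start: 2038-02-25, subtract 46 days
Back 25 days from February 25 reaches January 31, 2038 -> 21 left
January 2038: 31 - 21 = 10 -> lands on January 10

Result: 2038-01-10


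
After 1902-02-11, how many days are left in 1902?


Day of year: 42 of 365
Remaining = 365 - 42

323 days


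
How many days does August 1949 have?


August 1949

31 days


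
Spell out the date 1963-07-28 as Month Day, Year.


ISO 1963-07-28 parses as year=1963, month=07, day=28
Month 7 -> July

July 28, 1963


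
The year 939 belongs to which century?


Century = (year - 1) // 100 + 1
= (939 - 1) // 100 + 1
= 938 // 100 + 1
= 9 + 1

10th century


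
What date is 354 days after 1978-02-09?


Start: 1978-02-09, add 354 days
February 1978 has 28 days: 28 - 9 = 19 days to February 28 -> 335 left
March 1978 has 31 days -> 304 left
April 1978 has 30 days -> 274 left
May 1978 has 31 days -> 243 left
June 1978 has 30 days -> 213 left
July 1978 has 31 days -> 182 left
August 1978 has 31 days -> 151 left
September 1978 has 30 days -> 121 left
October 1978 has 31 days -> 90 left
November 1978 has 30 days -> 60 left
December 1978 has 31 days -> 29 left
January 1979: 29 <= 31 -> lands on January 29

Result: 1979-01-29


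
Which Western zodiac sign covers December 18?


Date: December 18
Conventional tropical zodiac dates: Sagittarius from November 22 onward; Capricorn starts December 22
December 18 falls within the Sagittarius range

Sagittarius


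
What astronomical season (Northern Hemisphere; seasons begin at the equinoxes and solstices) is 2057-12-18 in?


Date: December 18
Astronomical Autumn (approx.; exact equinox/solstice day varies by year): September 22 to December 20
December 18 falls within the Autumn window

Autumn


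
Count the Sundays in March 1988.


March 1988 has 31 days
Anchor: Jan 1, 1988. With p = 1988 - 1 = 1987: (p + p//4 - p//100 + p//400) mod 7 = (1987 + 496 - 19 + 4) mod 7 = 2468 mod 7 = 4 -> Friday (Mon=0 ... Sun=6)
Days before March (Jan-Feb): 60; March 1 index = (4 + 60) mod 7 = 1 -> Tuesday
First Sunday is March 6
Sundays: 6, 13, 20, 27

4 Sundays


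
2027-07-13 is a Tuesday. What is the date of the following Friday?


Current: Tuesday
Target: Friday
Days ahead: 3

Next Friday: 2027-07-16


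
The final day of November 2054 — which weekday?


November 2054 has 30 days
Anchor: Jan 1, 2054. With p = 2054 - 1 = 2053: (p + p//4 - p//100 + p//400) mod 7 = (2053 + 513 - 20 + 5) mod 7 = 2551 mod 7 = 3 -> Thursday (Mon=0 ... Sun=6)
Days before November (Jan-Oct): 304; November 1 index = (3 + 304) mod 7 = 6 -> Sunday
Last day offset: 30 - 1 = 29 days
Weekday index = (6 + 29) mod 7 = 0

Monday, November 30


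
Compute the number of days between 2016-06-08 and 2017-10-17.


From 2016-06-08 to 2017-10-17
2016-06-08: days before June = 31 + 29 + 31 + 30 + 31 = 152 (2016 is a leap year); day of year = 152 + 8 = 160
2017-10-17: days before October = 31 + 28 + 31 + 30 + 31 + 30 + 31 + 31 + 30 = 273 (2017 is not a leap year); day of year = 273 + 17 = 290
Rest of 2016: 366 - 160 = 206
Total = 206 + 290 = 496

496 days


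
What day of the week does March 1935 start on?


Target: March 1, 1935
Anchor: Jan 1, 1935. With p = 1935 - 1 = 1934: (p + p//4 - p//100 + p//400) mod 7 = (1934 + 483 - 19 + 4) mod 7 = 2402 mod 7 = 1 -> Tuesday (Mon=0 ... Sun=6)
Days before March (Jan-Feb): 59 days
Weekday index = (1 + 59) mod 7 = 4

Friday


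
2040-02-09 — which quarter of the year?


Month: February (month 2)
Q1: Jan-Mar, Q2: Apr-Jun, Q3: Jul-Sep, Q4: Oct-Dec

Q1


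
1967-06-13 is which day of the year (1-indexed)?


Date: June 13, 1967
Days in months 1 through 5: 151
Plus 13 days in June

Day of year: 164


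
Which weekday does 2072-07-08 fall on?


Date: July 8, 2072
Anchor: Jan 1, 2072. With p = 2072 - 1 = 2071: (p + p//4 - p//100 + p//400) mod 7 = (2071 + 517 - 20 + 5) mod 7 = 2573 mod 7 = 4 -> Friday (Mon=0 ... Sun=6)
Days before July (Jan-Jun): 182; offset = 182 + 8 - 1 = 189
Weekday index = (4 + 189) mod 7 = 4

Day of the week: Friday


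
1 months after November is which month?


November is month 11
11 + 1 = 12

December


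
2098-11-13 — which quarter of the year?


Month: November (month 11)
Q1: Jan-Mar, Q2: Apr-Jun, Q3: Jul-Sep, Q4: Oct-Dec

Q4


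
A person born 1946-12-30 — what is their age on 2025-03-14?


Birth: 1946-12-30
Reference: 2025-03-14
Year difference: 2025 - 1946 = 79
Birthday not yet reached in 2025, subtract 1

78 years old


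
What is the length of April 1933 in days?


April 1933

30 days


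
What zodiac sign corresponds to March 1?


Date: March 1
Conventional tropical zodiac dates: Pisces from February 19 onward; Aries starts March 21
March 1 falls within the Pisces range

Pisces


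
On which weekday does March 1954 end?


March 1954 has 31 days
Anchor: Jan 1, 1954. With p = 1954 - 1 = 1953: (p + p//4 - p//100 + p//400) mod 7 = (1953 + 488 - 19 + 4) mod 7 = 2426 mod 7 = 4 -> Friday (Mon=0 ... Sun=6)
Days before March (Jan-Feb): 59; March 1 index = (4 + 59) mod 7 = 0 -> Monday
Last day offset: 31 - 1 = 30 days
Weekday index = (0 + 30) mod 7 = 2

Wednesday, March 31


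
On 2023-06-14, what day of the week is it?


Date: June 14, 2023
Anchor: Jan 1, 2023. With p = 2023 - 1 = 2022: (p + p//4 - p//100 + p//400) mod 7 = (2022 + 505 - 20 + 5) mod 7 = 2512 mod 7 = 6 -> Sunday (Mon=0 ... Sun=6)
Days before June (Jan-May): 151; offset = 151 + 14 - 1 = 164
Weekday index = (6 + 164) mod 7 = 2

Day of the week: Wednesday


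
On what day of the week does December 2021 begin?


Target: December 1, 2021
Anchor: Jan 1, 2021. With p = 2021 - 1 = 2020: (p + p//4 - p//100 + p//400) mod 7 = (2020 + 505 - 20 + 5) mod 7 = 2510 mod 7 = 4 -> Friday (Mon=0 ... Sun=6)
Days before December (Jan-Nov): 334 days
Weekday index = (4 + 334) mod 7 = 2

Wednesday


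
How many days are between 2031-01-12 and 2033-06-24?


From 2031-01-12 to 2033-06-24
2031-01-12: day of year = 12
2033-06-24: days before June = 31 + 28 + 31 + 30 + 31 = 151 (2033 is not a leap year); day of year = 151 + 24 = 175
Rest of 2031: 365 - 12 = 353
Full years 2032 (366): 366
Total = 353 + 366 + 175 = 894

894 days


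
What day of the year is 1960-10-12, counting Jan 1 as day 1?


Date: October 12, 1960
Days in months 1 through 9: 274
Plus 12 days in October

Day of year: 286


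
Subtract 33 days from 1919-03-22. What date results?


Start: 1919-03-22, subtract 33 days
Back 22 days from March 22 reaches February 28, 1919 -> 11 left
February 1919: 28 - 11 = 17 -> lands on February 17

Result: 1919-02-17


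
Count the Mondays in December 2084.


December 2084 has 31 days
Anchor: Jan 1, 2084. With p = 2084 - 1 = 2083: (p + p//4 - p//100 + p//400) mod 7 = (2083 + 520 - 20 + 5) mod 7 = 2588 mod 7 = 5 -> Saturday (Mon=0 ... Sun=6)
Days before December (Jan-Nov): 335; December 1 index = (5 + 335) mod 7 = 4 -> Friday
First Monday is December 4
Mondays: 4, 11, 18, 25

4 Mondays


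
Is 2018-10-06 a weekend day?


Anchor: Jan 1, 2018. With p = 2018 - 1 = 2017: (p + p//4 - p//100 + p//400) mod 7 = (2017 + 504 - 20 + 5) mod 7 = 2506 mod 7 = 0 -> Monday (Mon=0 ... Sun=6)
Day of year: 279; offset = 278
Weekday index = (0 + 278) mod 7 = 5 -> Saturday
Weekend days: Saturday, Sunday

Yes


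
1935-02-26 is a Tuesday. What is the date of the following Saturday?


Current: Tuesday
Target: Saturday
Days ahead: 4

Next Saturday: 1935-03-02


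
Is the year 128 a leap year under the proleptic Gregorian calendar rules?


Gregorian leap year rule: divisible by 4, but not by 100, unless also by 400.
128 is divisible by 4 but not 100 -> leap year

Yes


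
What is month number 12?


Month 12 of 12

December


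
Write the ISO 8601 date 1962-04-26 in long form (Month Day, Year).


ISO 1962-04-26 parses as year=1962, month=04, day=26
Month 4 -> April

April 26, 1962


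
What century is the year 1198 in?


Century = (year - 1) // 100 + 1
= (1198 - 1) // 100 + 1
= 1197 // 100 + 1
= 11 + 1

12th century


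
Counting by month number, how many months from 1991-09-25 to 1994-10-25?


From September 1991 to October 1994
3 years * 12 = 36 months, plus 1 month = 37

37 months


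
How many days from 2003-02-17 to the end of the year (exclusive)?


Day of year: 48 of 365
Remaining = 365 - 48

317 days


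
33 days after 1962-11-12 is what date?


Start: 1962-11-12, add 33 days
November 1962 has 30 days: 30 - 12 = 18 days to November 30 -> 15 left
December 1962: 15 <= 31 -> lands on December 15

Result: 1962-12-15


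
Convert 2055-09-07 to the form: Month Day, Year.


ISO 2055-09-07 parses as year=2055, month=09, day=07
Month 9 -> September

September 7, 2055


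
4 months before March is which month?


March is month 3
3 - 4 = -1; wrap: -1 + 12 = 11

November


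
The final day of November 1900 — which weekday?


November 1900 has 30 days
Anchor: Jan 1, 1900. With p = 1900 - 1 = 1899: (p + p//4 - p//100 + p//400) mod 7 = (1899 + 474 - 18 + 4) mod 7 = 2359 mod 7 = 0 -> Monday (Mon=0 ... Sun=6)
Days before November (Jan-Oct): 304; November 1 index = (0 + 304) mod 7 = 3 -> Thursday
Last day offset: 30 - 1 = 29 days
Weekday index = (3 + 29) mod 7 = 4

Friday, November 30


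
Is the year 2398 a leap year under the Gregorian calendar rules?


Gregorian leap year rule: divisible by 4, but not by 100, unless also by 400.
2398 is not divisible by 4 -> not a leap year

No


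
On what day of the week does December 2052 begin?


Target: December 1, 2052
Anchor: Jan 1, 2052. With p = 2052 - 1 = 2051: (p + p//4 - p//100 + p//400) mod 7 = (2051 + 512 - 20 + 5) mod 7 = 2548 mod 7 = 0 -> Monday (Mon=0 ... Sun=6)
Days before December (Jan-Nov): 335 days
Weekday index = (0 + 335) mod 7 = 6

Sunday


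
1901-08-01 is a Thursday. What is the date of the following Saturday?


Current: Thursday
Target: Saturday
Days ahead: 2

Next Saturday: 1901-08-03


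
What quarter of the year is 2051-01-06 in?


Month: January (month 1)
Q1: Jan-Mar, Q2: Apr-Jun, Q3: Jul-Sep, Q4: Oct-Dec

Q1


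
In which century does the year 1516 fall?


Century = (year - 1) // 100 + 1
= (1516 - 1) // 100 + 1
= 1515 // 100 + 1
= 15 + 1

16th century


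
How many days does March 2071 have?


March 2071

31 days


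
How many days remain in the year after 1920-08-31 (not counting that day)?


Day of year: 244 of 366
Remaining = 366 - 244

122 days


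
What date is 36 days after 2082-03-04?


Start: 2082-03-04, add 36 days
March 2082 has 31 days: 31 - 4 = 27 days to March 31 -> 9 left
April 2082: 9 <= 30 -> lands on April 9

Result: 2082-04-09


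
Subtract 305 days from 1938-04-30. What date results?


Start: 1938-04-30, subtract 305 days
Back 30 days from April 30 reaches March 31, 1938 -> 275 left
March 1938 has 31 days -> back to February 28, 1938 -> 244 left
February 1938 has 28 days -> back to January 31, 1938 -> 216 left
January 1938 has 31 days -> back to December 31, 1937 -> 185 left
December 1937 has 31 days -> back to November 30, 1937 -> 154 left
November 1937 has 30 days -> back to October 31, 1937 -> 124 left
October 1937 has 31 days -> back to September 30, 1937 -> 93 left
September 1937 has 30 days -> back to August 31, 1937 -> 63 left
August 1937 has 31 days -> back to July 31, 1937 -> 32 left
July 1937 has 31 days -> back to June 30, 1937 -> 1 left
June 1937: 30 - 1 = 29 -> lands on June 29

Result: 1937-06-29


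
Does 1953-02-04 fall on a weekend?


Anchor: Jan 1, 1953. With p = 1953 - 1 = 1952: (p + p//4 - p//100 + p//400) mod 7 = (1952 + 488 - 19 + 4) mod 7 = 2425 mod 7 = 3 -> Thursday (Mon=0 ... Sun=6)
Day of year: 35; offset = 34
Weekday index = (3 + 34) mod 7 = 2 -> Wednesday
Weekend days: Saturday, Sunday

No


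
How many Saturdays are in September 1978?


September 1978 has 30 days
Anchor: Jan 1, 1978. With p = 1978 - 1 = 1977: (p + p//4 - p//100 + p//400) mod 7 = (1977 + 494 - 19 + 4) mod 7 = 2456 mod 7 = 6 -> Sunday (Mon=0 ... Sun=6)
Days before September (Jan-Aug): 243; September 1 index = (6 + 243) mod 7 = 4 -> Friday
First Saturday is September 2
Saturdays: 2, 9, 16, 23, 30

5 Saturdays


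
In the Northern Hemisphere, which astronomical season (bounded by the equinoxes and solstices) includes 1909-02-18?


Date: February 18
Astronomical Winter (approx.; exact equinox/solstice day varies by year): December 21 to March 19
February 18 falls within the Winter window

Winter


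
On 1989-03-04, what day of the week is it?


Date: March 4, 1989
Anchor: Jan 1, 1989. With p = 1989 - 1 = 1988: (p + p//4 - p//100 + p//400) mod 7 = (1988 + 497 - 19 + 4) mod 7 = 2470 mod 7 = 6 -> Sunday (Mon=0 ... Sun=6)
Days before March (Jan-Feb): 59; offset = 59 + 4 - 1 = 62
Weekday index = (6 + 62) mod 7 = 5

Day of the week: Saturday


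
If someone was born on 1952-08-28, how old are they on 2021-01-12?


Birth: 1952-08-28
Reference: 2021-01-12
Year difference: 2021 - 1952 = 69
Birthday not yet reached in 2021, subtract 1

68 years old


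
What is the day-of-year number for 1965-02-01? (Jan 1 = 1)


Date: February 1, 1965
Days in months 1 through 1: 31
Plus 1 days in February

Day of year: 32


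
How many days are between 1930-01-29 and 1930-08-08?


From 1930-01-29 to 1930-08-08
1930-01-29: day of year = 29
1930-08-08: days before August = 31 + 28 + 31 + 30 + 31 + 30 + 31 = 212 (1930 is not a leap year); day of year = 212 + 8 = 220
Same year: 220 - 29 = 191

191 days


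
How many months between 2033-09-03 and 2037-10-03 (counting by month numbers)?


From September 2033 to October 2037
4 years * 12 = 48 months, plus 1 month = 49

49 months


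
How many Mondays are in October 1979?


October 1979 has 31 days
Anchor: Jan 1, 1979. With p = 1979 - 1 = 1978: (p + p//4 - p//100 + p//400) mod 7 = (1978 + 494 - 19 + 4) mod 7 = 2457 mod 7 = 0 -> Monday (Mon=0 ... Sun=6)
Days before October (Jan-Sep): 273; October 1 index = (0 + 273) mod 7 = 0 -> Monday
First Monday is October 1
Mondays: 1, 8, 15, 22, 29

5 Mondays


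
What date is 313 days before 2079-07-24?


Start: 2079-07-24, subtract 313 days
Back 24 days from July 24 reaches June 30, 2079 -> 289 left
June 2079 has 30 days -> back to May 31, 2079 -> 259 left
May 2079 has 31 days -> back to April 30, 2079 -> 228 left
April 2079 has 30 days -> back to March 31, 2079 -> 198 left
March 2079 has 31 days -> back to February 28, 2079 -> 167 left
February 2079 has 28 days -> back to January 31, 2079 -> 139 left
January 2079 has 31 days -> back to December 31, 2078 -> 108 left
December 2078 has 31 days -> back to November 30, 2078 -> 77 left
November 2078 has 30 days -> back to October 31, 2078 -> 47 left
October 2078 has 31 days -> back to September 30, 2078 -> 16 left
September 2078: 30 - 16 = 14 -> lands on September 14

Result: 2078-09-14


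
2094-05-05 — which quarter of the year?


Month: May (month 5)
Q1: Jan-Mar, Q2: Apr-Jun, Q3: Jul-Sep, Q4: Oct-Dec

Q2


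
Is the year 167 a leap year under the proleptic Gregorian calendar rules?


Gregorian leap year rule: divisible by 4, but not by 100, unless also by 400.
167 is not divisible by 4 -> not a leap year

No


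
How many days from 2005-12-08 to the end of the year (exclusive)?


Day of year: 342 of 365
Remaining = 365 - 342

23 days


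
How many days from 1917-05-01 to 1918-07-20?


From 1917-05-01 to 1918-07-20
1917-05-01: days before May = 31 + 28 + 31 + 30 = 120 (1917 is not a leap year); day of year = 120 + 1 = 121
1918-07-20: days before July = 31 + 28 + 31 + 30 + 31 + 30 = 181 (1918 is not a leap year); day of year = 181 + 20 = 201
Rest of 1917: 365 - 121 = 244
Total = 244 + 201 = 445

445 days
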